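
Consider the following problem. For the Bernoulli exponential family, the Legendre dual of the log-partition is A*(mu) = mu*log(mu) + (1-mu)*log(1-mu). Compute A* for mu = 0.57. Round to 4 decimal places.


Legendre transform for Bernoulli:
A*(mu) = mu*log(mu) + (1-mu)*log(1-mu).
mu = 0.57, 1-mu = 0.43.
mu*log(mu) = 0.57*log(0.57) = -0.320408.
(1-mu)*log(1-mu) = 0.43*log(0.43) = -0.362907.
A* = -0.320408 + -0.362907 = -0.6833

-0.6833


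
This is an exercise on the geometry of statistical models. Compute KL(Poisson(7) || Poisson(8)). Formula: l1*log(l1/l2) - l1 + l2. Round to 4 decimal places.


KL divergence for Poisson:
KL = l1*log(l1/l2) - l1 + l2.
l1 = 7, l2 = 8.
log(7/8) = -0.133531.
l1*log(l1/l2) = 7 * -0.133531 = -0.93472.
KL = -0.93472 - 7 + 8 = 0.0653

0.0653


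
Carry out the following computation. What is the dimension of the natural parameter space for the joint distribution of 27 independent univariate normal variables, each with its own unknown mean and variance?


Exponential family dimension calculation:
Each univariate normal has two natural parameters (mu/sigma^2 and -1/(2 sigma^2)).
With 27 independent components, dim = 2 * 27 = 54.

54


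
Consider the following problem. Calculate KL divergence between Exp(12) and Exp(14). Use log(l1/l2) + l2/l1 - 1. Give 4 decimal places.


KL divergence for exponential family:
KL = log(l1/l2) + l2/l1 - 1.
log(12/14) = -0.154151.
14/12 = 1.166667.
KL = -0.154151 + 1.166667 - 1 = 0.0125

0.0125


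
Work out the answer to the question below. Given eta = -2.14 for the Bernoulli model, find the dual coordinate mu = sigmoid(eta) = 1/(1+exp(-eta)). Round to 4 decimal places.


Dual coordinate (expectation parameter) for Bernoulli:
mu = 1/(1+exp(-eta)).
eta = -2.14.
exp(-eta) = exp(2.14) = 8.499438.
mu = 1/(1+8.499438) = 0.1053

0.1053


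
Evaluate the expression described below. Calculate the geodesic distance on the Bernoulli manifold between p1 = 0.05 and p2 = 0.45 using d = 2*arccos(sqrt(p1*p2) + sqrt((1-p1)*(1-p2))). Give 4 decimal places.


Geodesic distance on Bernoulli manifold:
d(p1,p2) = 2*arccos(sqrt(p1*p2) + sqrt((1-p1)*(1-p2))).
sqrt(p1*p2) = sqrt(0.05*0.45) = 0.15.
sqrt((1-p1)*(1-p2)) = sqrt(0.95*0.55) = 0.722842.
arg = 0.15 + 0.722842 = 0.872842.
d = 2*arccos(0.872842) = 1.0196

1.0196


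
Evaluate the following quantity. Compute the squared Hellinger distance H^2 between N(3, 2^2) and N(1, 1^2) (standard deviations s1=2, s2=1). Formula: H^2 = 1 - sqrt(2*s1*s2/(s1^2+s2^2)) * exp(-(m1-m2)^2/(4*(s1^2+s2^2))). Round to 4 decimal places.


Squared Hellinger distance for Gaussians:
H^2 = 1 - sqrt(2*s1*s2/(s1^2+s2^2)) * exp(-(m1-m2)^2/(4*(s1^2+s2^2))).
s1^2 = 4, s2^2 = 1, s1^2+s2^2 = 5.
sqrt(2*2*1/(5)) = 0.894427.
(m1-m2)^2 = (2)^2 = 4.
exp(-4/(4*5)) = exp(-0.2) = 0.818731.
H^2 = 1 - 0.894427*0.818731 = 0.2677

0.2677


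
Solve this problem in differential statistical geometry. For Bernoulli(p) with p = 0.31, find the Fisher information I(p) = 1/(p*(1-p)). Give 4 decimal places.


For Bernoulli(p), Fisher information is I(p) = 1/(p*(1-p)).
p = 0.31, 1-p = 0.69.
p*(1-p) = 0.2139.
I(p) = 1/0.2139 = 4.6751

4.6751


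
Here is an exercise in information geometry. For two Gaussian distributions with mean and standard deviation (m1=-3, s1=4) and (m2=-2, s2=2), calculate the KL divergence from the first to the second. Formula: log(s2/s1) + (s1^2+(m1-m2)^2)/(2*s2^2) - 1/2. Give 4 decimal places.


KL divergence between normal distributions:
KL = log(s2/s1) + (s1^2 + (m1-m2)^2)/(2*s2^2) - 1/2.
log(2/4) = -0.693147.
(4^2 + (-3--2)^2)/(2*2^2) = (16 + 1)/8 = 2.125.
KL = -0.693147 + 2.125 - 0.5 = 0.9319

0.9319


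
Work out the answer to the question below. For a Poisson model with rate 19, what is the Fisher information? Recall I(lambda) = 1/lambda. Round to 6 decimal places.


Fisher information for Poisson: I(lambda) = 1/lambda.
lambda = 19.
I(lambda) = 1/19 = 0.052632

0.052632


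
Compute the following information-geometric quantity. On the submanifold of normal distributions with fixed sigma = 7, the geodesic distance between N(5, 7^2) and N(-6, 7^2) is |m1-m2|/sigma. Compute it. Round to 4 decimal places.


On the fixed-variance normal subfamily, geodesic distance = |m1-m2|/sigma.
|5 - -6| = 11.
sigma = 7.
d = 11/7 = 1.5714

1.5714


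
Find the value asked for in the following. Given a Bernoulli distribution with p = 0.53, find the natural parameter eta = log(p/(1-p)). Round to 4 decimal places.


Natural parameter for Bernoulli: eta = log(p/(1-p)).
p = 0.53, 1-p = 0.47.
p/(1-p) = 1.12766.
eta = log(1.12766) = 0.1201

0.1201


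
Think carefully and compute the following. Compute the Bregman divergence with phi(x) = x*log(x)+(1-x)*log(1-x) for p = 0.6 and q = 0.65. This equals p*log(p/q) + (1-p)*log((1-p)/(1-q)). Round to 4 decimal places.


Bregman divergence with negative entropy generator:
D = p*log(p/q) + (1-p)*log((1-p)/(1-q)).
p = 0.6, q = 0.65.
p*log(p/q) = 0.6*log(0.6/0.65) = -0.048026.
(1-p)*log((1-p)/(1-q)) = 0.4*log(0.4/0.35) = 0.053413.
D = -0.048026 + 0.053413 = 0.0054

0.0054


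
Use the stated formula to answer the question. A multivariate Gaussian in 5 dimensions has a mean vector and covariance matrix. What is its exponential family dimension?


Exponential family dimension calculation:
For 5-dim MVN: mean has 5 params, covariance has 5*6/2 = 15 unique entries.
Total dim = 5 + 15 = 20.

20


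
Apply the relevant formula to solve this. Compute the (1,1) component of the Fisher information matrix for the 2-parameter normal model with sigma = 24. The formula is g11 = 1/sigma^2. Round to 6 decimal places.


For the 2-parameter normal family, the Fisher metric has:
  g11 = 1/sigma^2, g22 = 2/sigma^2.
sigma = 24, sigma^2 = 576.
g11 = 0.001736

0.001736


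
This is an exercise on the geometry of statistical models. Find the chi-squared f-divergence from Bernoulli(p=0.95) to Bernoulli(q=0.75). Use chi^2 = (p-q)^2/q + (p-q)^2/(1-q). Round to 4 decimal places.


Chi-squared divergence between Bernoulli distributions:
chi^2 = (p-q)^2/q + (p-q)^2/(1-q).
p = 0.95, q = 0.75, p-q = 0.2.
(p-q)^2 = 0.04.
term1 = 0.04/0.75 = 0.053333.
term2 = 0.04/0.25 = 0.16.
chi^2 = 0.053333 + 0.16 = 0.2133

0.2133


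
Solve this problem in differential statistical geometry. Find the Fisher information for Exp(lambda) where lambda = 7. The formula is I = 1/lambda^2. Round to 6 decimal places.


Fisher information for exponential: I(lambda) = 1/lambda^2.
lambda = 7, lambda^2 = 49.
I = 1/49 = 0.020408

0.020408


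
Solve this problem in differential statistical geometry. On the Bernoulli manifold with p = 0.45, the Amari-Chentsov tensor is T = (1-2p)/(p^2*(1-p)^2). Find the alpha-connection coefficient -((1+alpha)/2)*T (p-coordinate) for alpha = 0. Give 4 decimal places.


Skewness (Amari-Chentsov) tensor: T = (1-2p)/(p^2*(1-p)^2).
p = 0.45, 1-2p = 0.1, p^2 = 0.2025, (1-p)^2 = 0.3025.
T = 0.1/(0.2025 * 0.3025) = 1.632486.
In the p-coordinate, Gamma^(alpha) = Gamma^(0) - (alpha/2)*T with Gamma^(0) = (1/2)*g'(p) = -T/2,
so Gamma^(alpha) = -((1+alpha)/2)*T.
alpha = 0, -(1+alpha)/2 = -0.5.
Gamma = -0.5 * 1.632486 = -0.8162

-0.8162


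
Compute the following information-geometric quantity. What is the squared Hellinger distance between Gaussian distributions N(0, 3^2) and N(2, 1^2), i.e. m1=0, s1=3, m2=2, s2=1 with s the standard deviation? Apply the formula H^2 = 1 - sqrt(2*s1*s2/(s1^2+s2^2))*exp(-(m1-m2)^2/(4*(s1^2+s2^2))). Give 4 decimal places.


Squared Hellinger distance for Gaussians:
H^2 = 1 - sqrt(2*s1*s2/(s1^2+s2^2)) * exp(-(m1-m2)^2/(4*(s1^2+s2^2))).
s1^2 = 9, s2^2 = 1, s1^2+s2^2 = 10.
sqrt(2*3*1/(10)) = 0.774597.
(m1-m2)^2 = (-2)^2 = 4.
exp(-4/(4*10)) = exp(-0.1) = 0.904837.
H^2 = 1 - 0.774597*0.904837 = 0.2991

0.2991


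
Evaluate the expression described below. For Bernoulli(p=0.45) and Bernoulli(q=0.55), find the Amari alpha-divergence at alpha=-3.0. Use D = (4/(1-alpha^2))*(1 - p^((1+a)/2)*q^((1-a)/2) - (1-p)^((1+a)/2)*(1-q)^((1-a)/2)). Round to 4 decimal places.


Amari alpha-divergence:
D = (4/(1-alpha^2))*(1 - p^((1+a)/2)*q^((1-a)/2) - (1-p)^((1+a)/2)*(1-q)^((1-a)/2)).
alpha = -3.0, p = 0.45, q = 0.55.
e1 = (1+alpha)/2 = -1.0, e2 = (1-alpha)/2 = 2.0.
t1 = p^e1 * q^e2 = 0.45^-1.0 * 0.55^2.0 = 0.672222.
t2 = (1-p)^e1 * (1-q)^e2 = 0.55^-1.0 * 0.45^2.0 = 0.368182.
4/(1-alpha^2) = -0.5.
D = -0.5*(1 - 0.672222 - 0.368182) = 0.0202

0.0202


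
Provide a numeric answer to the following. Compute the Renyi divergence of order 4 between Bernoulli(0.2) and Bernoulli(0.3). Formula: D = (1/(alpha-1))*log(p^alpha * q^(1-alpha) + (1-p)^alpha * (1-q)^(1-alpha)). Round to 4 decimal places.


Renyi divergence of order alpha between Bernoulli distributions:
D = (1/(alpha-1))*log(p^alpha * q^(1-alpha) + (1-p)^alpha * (1-q)^(1-alpha)).
alpha = 4, p = 0.2, q = 0.3.
p^alpha * q^(1-alpha) = 0.2^4 * 0.3^-3 = 0.059259.
(1-p)^alpha * (1-q)^(1-alpha) = 0.8^4 * 0.7^-3 = 1.194169.
sum = 0.059259 + 1.194169 = 1.253428.
D = (1/3)*log(1.253428) = 0.0753

0.0753


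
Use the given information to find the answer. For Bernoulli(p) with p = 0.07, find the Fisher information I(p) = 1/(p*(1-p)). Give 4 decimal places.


For Bernoulli(p), Fisher information is I(p) = 1/(p*(1-p)).
p = 0.07, 1-p = 0.93.
p*(1-p) = 0.0651.
I(p) = 1/0.0651 = 15.3610

15.3610


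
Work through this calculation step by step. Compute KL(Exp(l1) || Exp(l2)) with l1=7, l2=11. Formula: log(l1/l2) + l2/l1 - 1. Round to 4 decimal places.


KL divergence for exponential family:
KL = log(l1/l2) + l2/l1 - 1.
log(7/11) = -0.451985.
11/7 = 1.571429.
KL = -0.451985 + 1.571429 - 1 = 0.1194

0.1194


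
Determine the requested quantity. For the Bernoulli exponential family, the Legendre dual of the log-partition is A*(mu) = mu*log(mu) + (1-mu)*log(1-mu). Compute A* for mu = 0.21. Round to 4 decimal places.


Legendre transform for Bernoulli:
A*(mu) = mu*log(mu) + (1-mu)*log(1-mu).
mu = 0.21, 1-mu = 0.79.
mu*log(mu) = 0.21*log(0.21) = -0.327736.
(1-mu)*log(1-mu) = 0.79*log(0.79) = -0.186221.
A* = -0.327736 + -0.186221 = -0.5140

-0.5140


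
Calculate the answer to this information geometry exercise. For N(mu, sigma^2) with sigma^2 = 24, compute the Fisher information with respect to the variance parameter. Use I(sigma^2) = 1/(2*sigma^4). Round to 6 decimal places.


Fisher information for variance: I(sigma^2) = 1/(2*sigma^4).
sigma^2 = 24, so sigma^4 = 576.
I = 1/(2*576) = 1/1152 = 0.000868

0.000868


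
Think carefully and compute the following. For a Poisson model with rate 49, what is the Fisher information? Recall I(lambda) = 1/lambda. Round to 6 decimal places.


Fisher information for Poisson: I(lambda) = 1/lambda.
lambda = 49.
I(lambda) = 1/49 = 0.020408

0.020408


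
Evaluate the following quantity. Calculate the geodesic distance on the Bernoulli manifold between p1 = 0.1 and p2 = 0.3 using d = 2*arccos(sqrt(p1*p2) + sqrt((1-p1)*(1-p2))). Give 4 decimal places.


Geodesic distance on Bernoulli manifold:
d(p1,p2) = 2*arccos(sqrt(p1*p2) + sqrt((1-p1)*(1-p2))).
sqrt(p1*p2) = sqrt(0.1*0.3) = 0.173205.
sqrt((1-p1)*(1-p2)) = sqrt(0.9*0.7) = 0.793725.
arg = 0.173205 + 0.793725 = 0.96693.
d = 2*arccos(0.96693) = 0.5158

0.5158


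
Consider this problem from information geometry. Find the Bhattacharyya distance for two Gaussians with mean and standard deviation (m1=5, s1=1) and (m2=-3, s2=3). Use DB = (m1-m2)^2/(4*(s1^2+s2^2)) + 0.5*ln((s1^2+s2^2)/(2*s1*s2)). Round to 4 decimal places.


Bhattacharyya distance between two Gaussians:
DB = (m1-m2)^2/(4*(s1^2+s2^2)) + (1/2)*ln((s1^2+s2^2)/(2*s1*s2)).
(m1-m2)^2 = (8)^2 = 64.
s1^2+s2^2 = 1 + 9 = 10.
term1 = 64/40 = 1.6.
term2 = 0.5*ln(10/6.0) = 0.255413.
DB = 1.6 + 0.255413 = 1.8554

1.8554


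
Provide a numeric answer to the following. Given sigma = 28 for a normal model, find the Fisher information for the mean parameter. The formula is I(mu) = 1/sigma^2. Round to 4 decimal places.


The Fisher information for the mean of a normal distribution is I(mu) = 1/sigma^2.
sigma = 28, so sigma^2 = 784.
I(mu) = 1/784 = 0.0013

0.0013


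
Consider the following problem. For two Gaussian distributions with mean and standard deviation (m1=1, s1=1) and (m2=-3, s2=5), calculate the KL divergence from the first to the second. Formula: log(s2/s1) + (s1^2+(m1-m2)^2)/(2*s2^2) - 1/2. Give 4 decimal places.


KL divergence between normal distributions:
KL = log(s2/s1) + (s1^2 + (m1-m2)^2)/(2*s2^2) - 1/2.
log(5/1) = 1.609438.
(1^2 + (1--3)^2)/(2*5^2) = (1 + 16)/50 = 0.34.
KL = 1.609438 + 0.34 - 0.5 = 1.4494

1.4494


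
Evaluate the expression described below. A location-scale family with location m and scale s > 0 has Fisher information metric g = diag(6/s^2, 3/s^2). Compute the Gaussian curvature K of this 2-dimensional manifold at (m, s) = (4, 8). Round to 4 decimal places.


The metric has the form g = (A dm^2 + B ds^2)/s^2 with A = 6, B = 3.
Substitute u = sqrt(A/B)*m: g = B*(du^2 + ds^2)/s^2, i.e. B times the
Poincare upper half-plane metric, which has constant Gaussian curvature -1.
Scaling a 2D metric by a constant c divides the Gaussian curvature by c,
so K = -1/B = -1/(3) = -0.3333 everywhere (the point (m, s) = (4, 8) is irrelevant:
the curvature is constant).
The requested Gaussian curvature is K = -0.3333.

-0.3333


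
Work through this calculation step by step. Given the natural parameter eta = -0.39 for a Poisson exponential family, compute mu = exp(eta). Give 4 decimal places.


Expectation parameter for Poisson exponential family:
mu = exp(eta).
eta = -0.39.
mu = exp(-0.39) = 0.6771

0.6771


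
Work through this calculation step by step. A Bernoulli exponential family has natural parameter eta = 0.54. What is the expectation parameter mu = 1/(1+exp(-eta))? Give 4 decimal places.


Dual coordinate (expectation parameter) for Bernoulli:
mu = 1/(1+exp(-eta)).
eta = 0.54.
exp(-eta) = exp(-0.54) = 0.582748.
mu = 1/(1+0.582748) = 0.6318

0.6318


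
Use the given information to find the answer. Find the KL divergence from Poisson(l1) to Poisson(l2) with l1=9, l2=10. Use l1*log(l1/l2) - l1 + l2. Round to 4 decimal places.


KL divergence for Poisson:
KL = l1*log(l1/l2) - l1 + l2.
l1 = 9, l2 = 10.
log(9/10) = -0.105361.
l1*log(l1/l2) = 9 * -0.105361 = -0.948245.
KL = -0.948245 - 9 + 10 = 0.0518

0.0518


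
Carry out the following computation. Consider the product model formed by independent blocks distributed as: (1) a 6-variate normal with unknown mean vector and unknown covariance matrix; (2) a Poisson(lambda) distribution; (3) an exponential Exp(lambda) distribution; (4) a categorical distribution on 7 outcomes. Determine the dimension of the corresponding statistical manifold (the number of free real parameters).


The dimension of a statistical manifold equals the number of free
(independent) real parameters of the model. For a product of independent
blocks the parameter counts add.
- 6-variate normal: 6 (mean) + 6*7/2 = 21 (symmetric covariance) = 27.
- Poisson (lambda): 1.
- exponential (lambda): 1.
- categorical on 7 outcomes (probabilities sum to 1): 7-1 = 6.
Total = 27 + 1 + 1 + 6 = 35.
Dimension = 35

35


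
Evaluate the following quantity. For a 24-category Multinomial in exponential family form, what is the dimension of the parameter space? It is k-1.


Exponential family dimension calculation:
For Multinomial with k=24 categories, dim = k-1 = 23.

23


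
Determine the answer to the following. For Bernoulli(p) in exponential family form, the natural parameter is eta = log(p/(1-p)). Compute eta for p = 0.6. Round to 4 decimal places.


Natural parameter for Bernoulli: eta = log(p/(1-p)).
p = 0.6, 1-p = 0.4.
p/(1-p) = 1.5.
eta = log(1.5) = 0.4055

0.4055


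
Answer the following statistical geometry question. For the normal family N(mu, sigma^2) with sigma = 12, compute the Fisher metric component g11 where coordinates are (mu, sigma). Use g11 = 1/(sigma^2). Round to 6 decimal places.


For the 2-parameter normal family, the Fisher metric has:
  g11 = 1/sigma^2, g22 = 2/sigma^2.
sigma = 12, sigma^2 = 144.
g11 = 0.006944

0.006944


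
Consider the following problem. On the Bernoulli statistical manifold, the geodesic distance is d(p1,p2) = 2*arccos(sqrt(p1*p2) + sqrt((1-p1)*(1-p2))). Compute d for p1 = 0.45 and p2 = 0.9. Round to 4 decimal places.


Geodesic distance on Bernoulli manifold:
d(p1,p2) = 2*arccos(sqrt(p1*p2) + sqrt((1-p1)*(1-p2))).
sqrt(p1*p2) = sqrt(0.45*0.9) = 0.636396.
sqrt((1-p1)*(1-p2)) = sqrt(0.55*0.1) = 0.234521.
arg = 0.636396 + 0.234521 = 0.870917.
d = 2*arccos(0.870917) = 1.0275

1.0275


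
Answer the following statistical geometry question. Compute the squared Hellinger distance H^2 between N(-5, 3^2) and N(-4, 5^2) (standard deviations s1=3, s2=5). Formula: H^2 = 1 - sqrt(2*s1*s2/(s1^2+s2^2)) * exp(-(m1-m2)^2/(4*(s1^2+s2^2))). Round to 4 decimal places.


Squared Hellinger distance for Gaussians:
H^2 = 1 - sqrt(2*s1*s2/(s1^2+s2^2)) * exp(-(m1-m2)^2/(4*(s1^2+s2^2))).
s1^2 = 9, s2^2 = 25, s1^2+s2^2 = 34.
sqrt(2*3*5/(34)) = 0.939336.
(m1-m2)^2 = (-1)^2 = 1.
exp(-1/(4*34)) = exp(-0.007353) = 0.992674.
H^2 = 1 - 0.939336*0.992674 = 0.0675

0.0675


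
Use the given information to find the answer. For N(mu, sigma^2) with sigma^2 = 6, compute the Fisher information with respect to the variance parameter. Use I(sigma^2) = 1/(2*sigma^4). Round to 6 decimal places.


Fisher information for variance: I(sigma^2) = 1/(2*sigma^4).
sigma^2 = 6, so sigma^4 = 36.
I = 1/(2*36) = 1/72 = 0.013889

0.013889


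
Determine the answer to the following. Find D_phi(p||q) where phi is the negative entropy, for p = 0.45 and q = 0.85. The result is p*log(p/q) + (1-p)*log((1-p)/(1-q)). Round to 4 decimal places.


Bregman divergence with negative entropy generator:
D = p*log(p/q) + (1-p)*log((1-p)/(1-q)).
p = 0.45, q = 0.85.
p*log(p/q) = 0.45*log(0.45/0.85) = -0.286195.
(1-p)*log((1-p)/(1-q)) = 0.55*log(0.55/0.15) = 0.714606.
D = -0.286195 + 0.714606 = 0.4284

0.4284


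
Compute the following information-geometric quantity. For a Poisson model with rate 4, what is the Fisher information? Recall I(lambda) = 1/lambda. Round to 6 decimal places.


Fisher information for Poisson: I(lambda) = 1/lambda.
lambda = 4.
I(lambda) = 1/4 = 0.250000

0.250000


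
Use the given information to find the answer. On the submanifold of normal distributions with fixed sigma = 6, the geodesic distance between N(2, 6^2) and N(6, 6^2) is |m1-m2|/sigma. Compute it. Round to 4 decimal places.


On the fixed-variance normal subfamily, geodesic distance = |m1-m2|/sigma.
|2 - 6| = 4.
sigma = 6.
d = 4/6 = 0.6667

0.6667


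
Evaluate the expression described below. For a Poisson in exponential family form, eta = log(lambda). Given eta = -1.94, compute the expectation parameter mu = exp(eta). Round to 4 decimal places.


Expectation parameter for Poisson exponential family:
mu = exp(eta).
eta = -1.94.
mu = exp(-1.94) = 0.1437

0.1437


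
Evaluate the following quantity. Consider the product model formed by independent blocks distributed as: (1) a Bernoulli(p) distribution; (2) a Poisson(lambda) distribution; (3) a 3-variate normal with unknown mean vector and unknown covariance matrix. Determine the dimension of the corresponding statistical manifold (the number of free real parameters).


The dimension of a statistical manifold equals the number of free
(independent) real parameters of the model. For a product of independent
blocks the parameter counts add.
- Bernoulli (p): 1.
- Poisson (lambda): 1.
- 3-variate normal: 3 (mean) + 3*4/2 = 6 (symmetric covariance) = 9.
Total = 1 + 1 + 9 = 11.
Dimension = 11

11


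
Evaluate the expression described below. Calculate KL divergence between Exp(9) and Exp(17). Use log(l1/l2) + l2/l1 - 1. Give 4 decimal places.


KL divergence for exponential family:
KL = log(l1/l2) + l2/l1 - 1.
log(9/17) = -0.635989.
17/9 = 1.888889.
KL = -0.635989 + 1.888889 - 1 = 0.2529

0.2529


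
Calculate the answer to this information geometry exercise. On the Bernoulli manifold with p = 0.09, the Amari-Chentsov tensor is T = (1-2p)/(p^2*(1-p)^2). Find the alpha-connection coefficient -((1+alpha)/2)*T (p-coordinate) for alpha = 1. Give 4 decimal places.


Skewness (Amari-Chentsov) tensor: T = (1-2p)/(p^2*(1-p)^2).
p = 0.09, 1-2p = 0.82, p^2 = 0.0081, (1-p)^2 = 0.8281.
T = 0.82/(0.0081 * 0.8281) = 122.249206.
In the p-coordinate, Gamma^(alpha) = Gamma^(0) - (alpha/2)*T with Gamma^(0) = (1/2)*g'(p) = -T/2,
so Gamma^(alpha) = -((1+alpha)/2)*T.
alpha = 1, -(1+alpha)/2 = -1.0.
Gamma = -1.0 * 122.249206 = -122.2492

-122.2492


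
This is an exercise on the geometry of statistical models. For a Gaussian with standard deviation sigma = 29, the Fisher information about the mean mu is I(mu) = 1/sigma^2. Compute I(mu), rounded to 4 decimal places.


The Fisher information for the mean of a normal distribution is I(mu) = 1/sigma^2.
sigma = 29, so sigma^2 = 841.
I(mu) = 1/841 = 0.0012

0.0012


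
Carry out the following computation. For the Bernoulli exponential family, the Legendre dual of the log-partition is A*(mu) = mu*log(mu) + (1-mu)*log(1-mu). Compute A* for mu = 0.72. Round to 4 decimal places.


Legendre transform for Bernoulli:
A*(mu) = mu*log(mu) + (1-mu)*log(1-mu).
mu = 0.72, 1-mu = 0.28.
mu*log(mu) = 0.72*log(0.72) = -0.236523.
(1-mu)*log(1-mu) = 0.28*log(0.28) = -0.35643.
A* = -0.236523 + -0.35643 = -0.5930

-0.5930


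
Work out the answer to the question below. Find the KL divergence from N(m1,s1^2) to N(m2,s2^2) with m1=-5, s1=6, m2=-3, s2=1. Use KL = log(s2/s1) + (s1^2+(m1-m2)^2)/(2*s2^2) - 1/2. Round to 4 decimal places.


KL divergence between normal distributions:
KL = log(s2/s1) + (s1^2 + (m1-m2)^2)/(2*s2^2) - 1/2.
log(1/6) = -1.791759.
(6^2 + (-5--3)^2)/(2*1^2) = (36 + 4)/2 = 20.0.
KL = -1.791759 + 20.0 - 0.5 = 17.7082

17.7082


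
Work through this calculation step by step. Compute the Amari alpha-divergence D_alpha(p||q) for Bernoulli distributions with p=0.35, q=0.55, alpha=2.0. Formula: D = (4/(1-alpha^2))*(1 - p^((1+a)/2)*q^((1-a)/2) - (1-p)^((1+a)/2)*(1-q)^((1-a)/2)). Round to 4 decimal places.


Amari alpha-divergence:
D = (4/(1-alpha^2))*(1 - p^((1+a)/2)*q^((1-a)/2) - (1-p)^((1+a)/2)*(1-q)^((1-a)/2)).
alpha = 2.0, p = 0.35, q = 0.55.
e1 = (1+alpha)/2 = 1.5, e2 = (1-alpha)/2 = -0.5.
t1 = p^e1 * q^e2 = 0.35^1.5 * 0.55^-0.5 = 0.279203.
t2 = (1-p)^e1 * (1-q)^e2 = 0.65^1.5 * 0.45^-0.5 = 0.781203.
4/(1-alpha^2) = -1.333333.
D = -1.333333*(1 - 0.279203 - 0.781203) = 0.0805

0.0805


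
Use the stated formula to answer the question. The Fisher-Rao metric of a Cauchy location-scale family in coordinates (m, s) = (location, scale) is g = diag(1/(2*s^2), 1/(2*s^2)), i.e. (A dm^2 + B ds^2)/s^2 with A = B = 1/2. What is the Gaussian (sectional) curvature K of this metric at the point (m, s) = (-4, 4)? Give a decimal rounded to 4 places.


The metric has the form g = (A dm^2 + B ds^2)/s^2 with A = 1/2, B = 1/2.
Substitute u = sqrt(A/B)*m: g = B*(du^2 + ds^2)/s^2, i.e. B times the
Poincare upper half-plane metric, which has constant Gaussian curvature -1.
Scaling a 2D metric by a constant c divides the Gaussian curvature by c,
so K = -1/B = -1/(1/2) = -2.0000 everywhere (the point (m, s) = (-4, 4) is irrelevant:
the curvature is constant).
The requested Gaussian curvature is K = -2.0000.

-2.0000


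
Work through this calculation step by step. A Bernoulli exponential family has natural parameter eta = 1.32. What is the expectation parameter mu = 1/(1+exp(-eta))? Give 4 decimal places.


Dual coordinate (expectation parameter) for Bernoulli:
mu = 1/(1+exp(-eta)).
eta = 1.32.
exp(-eta) = exp(-1.32) = 0.267135.
mu = 1/(1+0.267135) = 0.7892

0.7892


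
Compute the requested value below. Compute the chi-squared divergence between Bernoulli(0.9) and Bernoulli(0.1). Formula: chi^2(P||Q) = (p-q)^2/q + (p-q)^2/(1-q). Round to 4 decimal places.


Chi-squared divergence between Bernoulli distributions:
chi^2 = (p-q)^2/q + (p-q)^2/(1-q).
p = 0.9, q = 0.1, p-q = 0.8.
(p-q)^2 = 0.64.
term1 = 0.64/0.1 = 6.4.
term2 = 0.64/0.9 = 0.711111.
chi^2 = 6.4 + 0.711111 = 7.1111

7.1111


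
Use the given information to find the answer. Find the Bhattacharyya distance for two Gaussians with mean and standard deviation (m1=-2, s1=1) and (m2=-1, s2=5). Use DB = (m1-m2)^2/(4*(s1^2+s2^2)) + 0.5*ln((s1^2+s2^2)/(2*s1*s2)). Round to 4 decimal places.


Bhattacharyya distance between two Gaussians:
DB = (m1-m2)^2/(4*(s1^2+s2^2)) + (1/2)*ln((s1^2+s2^2)/(2*s1*s2)).
(m1-m2)^2 = (-1)^2 = 1.
s1^2+s2^2 = 1 + 25 = 26.
term1 = 1/104 = 0.009615.
term2 = 0.5*ln(26/10.0) = 0.477756.
DB = 0.009615 + 0.477756 = 0.4874

0.4874


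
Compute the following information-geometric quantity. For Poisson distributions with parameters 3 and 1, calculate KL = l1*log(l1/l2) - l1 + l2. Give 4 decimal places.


KL divergence for Poisson:
KL = l1*log(l1/l2) - l1 + l2.
l1 = 3, l2 = 1.
log(3/1) = 1.098612.
l1*log(l1/l2) = 3 * 1.098612 = 3.295837.
KL = 3.295837 - 3 + 1 = 1.2958

1.2958


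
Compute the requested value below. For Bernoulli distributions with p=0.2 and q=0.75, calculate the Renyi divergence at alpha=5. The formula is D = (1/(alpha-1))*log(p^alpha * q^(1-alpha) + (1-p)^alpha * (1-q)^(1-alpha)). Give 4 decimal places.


Renyi divergence of order alpha between Bernoulli distributions:
D = (1/(alpha-1))*log(p^alpha * q^(1-alpha) + (1-p)^alpha * (1-q)^(1-alpha)).
alpha = 5, p = 0.2, q = 0.75.
p^alpha * q^(1-alpha) = 0.2^5 * 0.75^-4 = 0.001011.
(1-p)^alpha * (1-q)^(1-alpha) = 0.8^5 * 0.25^-4 = 83.88608.
sum = 0.001011 + 83.88608 = 83.887091.
D = (1/4)*log(83.887091) = 1.1074

1.1074


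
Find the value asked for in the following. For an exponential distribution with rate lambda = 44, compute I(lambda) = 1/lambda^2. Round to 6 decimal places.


Fisher information for exponential: I(lambda) = 1/lambda^2.
lambda = 44, lambda^2 = 1936.
I = 1/1936 = 0.000517

0.000517


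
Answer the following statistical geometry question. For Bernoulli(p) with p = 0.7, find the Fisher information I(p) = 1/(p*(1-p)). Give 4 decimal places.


For Bernoulli(p), Fisher information is I(p) = 1/(p*(1-p)).
p = 0.7, 1-p = 0.3.
p*(1-p) = 0.21.
I(p) = 1/0.21 = 4.7619

4.7619


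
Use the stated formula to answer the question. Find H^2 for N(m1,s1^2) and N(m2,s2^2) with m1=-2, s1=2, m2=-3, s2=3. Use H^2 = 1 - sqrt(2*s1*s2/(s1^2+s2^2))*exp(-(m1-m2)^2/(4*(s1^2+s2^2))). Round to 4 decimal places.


Squared Hellinger distance for Gaussians:
H^2 = 1 - sqrt(2*s1*s2/(s1^2+s2^2)) * exp(-(m1-m2)^2/(4*(s1^2+s2^2))).
s1^2 = 4, s2^2 = 9, s1^2+s2^2 = 13.
sqrt(2*2*3/(13)) = 0.960769.
(m1-m2)^2 = (1)^2 = 1.
exp(-1/(4*13)) = exp(-0.019231) = 0.980953.
H^2 = 1 - 0.960769*0.980953 = 0.0575

0.0575


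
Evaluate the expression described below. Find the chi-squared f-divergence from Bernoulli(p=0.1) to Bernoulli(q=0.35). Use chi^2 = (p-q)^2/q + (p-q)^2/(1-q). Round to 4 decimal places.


Chi-squared divergence between Bernoulli distributions:
chi^2 = (p-q)^2/q + (p-q)^2/(1-q).
p = 0.1, q = 0.35, p-q = -0.25.
(p-q)^2 = 0.0625.
term1 = 0.0625/0.35 = 0.178571.
term2 = 0.0625/0.65 = 0.096154.
chi^2 = 0.178571 + 0.096154 = 0.2747

0.2747


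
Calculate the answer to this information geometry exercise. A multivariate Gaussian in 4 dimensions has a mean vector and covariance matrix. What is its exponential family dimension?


Exponential family dimension calculation:
For 4-dim MVN: mean has 4 params, covariance has 4*5/2 = 10 unique entries.
Total dim = 4 + 10 = 14.

14


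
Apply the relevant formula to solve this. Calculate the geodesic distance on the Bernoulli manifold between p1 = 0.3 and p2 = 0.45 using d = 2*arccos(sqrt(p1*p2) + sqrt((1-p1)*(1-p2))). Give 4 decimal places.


Geodesic distance on Bernoulli manifold:
d(p1,p2) = 2*arccos(sqrt(p1*p2) + sqrt((1-p1)*(1-p2))).
sqrt(p1*p2) = sqrt(0.3*0.45) = 0.367423.
sqrt((1-p1)*(1-p2)) = sqrt(0.7*0.55) = 0.620484.
arg = 0.367423 + 0.620484 = 0.987907.
d = 2*arccos(0.987907) = 0.3113

0.3113


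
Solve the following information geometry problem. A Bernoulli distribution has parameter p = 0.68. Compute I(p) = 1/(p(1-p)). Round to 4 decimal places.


For Bernoulli(p), Fisher information is I(p) = 1/(p*(1-p)).
p = 0.68, 1-p = 0.32.
p*(1-p) = 0.2176.
I(p) = 1/0.2176 = 4.5956

4.5956


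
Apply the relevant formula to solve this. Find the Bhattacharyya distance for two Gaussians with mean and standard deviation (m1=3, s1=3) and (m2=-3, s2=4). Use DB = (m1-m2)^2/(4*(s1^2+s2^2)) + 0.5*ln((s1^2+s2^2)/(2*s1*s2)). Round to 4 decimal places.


Bhattacharyya distance between two Gaussians:
DB = (m1-m2)^2/(4*(s1^2+s2^2)) + (1/2)*ln((s1^2+s2^2)/(2*s1*s2)).
(m1-m2)^2 = (6)^2 = 36.
s1^2+s2^2 = 9 + 16 = 25.
term1 = 36/100 = 0.36.
term2 = 0.5*ln(25/24.0) = 0.020411.
DB = 0.36 + 0.020411 = 0.3804

0.3804


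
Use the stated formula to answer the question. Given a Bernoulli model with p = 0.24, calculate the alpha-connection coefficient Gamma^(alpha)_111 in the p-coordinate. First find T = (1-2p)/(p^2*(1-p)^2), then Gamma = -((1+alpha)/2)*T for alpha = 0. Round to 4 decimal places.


Skewness (Amari-Chentsov) tensor: T = (1-2p)/(p^2*(1-p)^2).
p = 0.24, 1-2p = 0.52, p^2 = 0.0576, (1-p)^2 = 0.5776.
T = 0.52/(0.0576 * 0.5776) = 15.629809.
In the p-coordinate, Gamma^(alpha) = Gamma^(0) - (alpha/2)*T with Gamma^(0) = (1/2)*g'(p) = -T/2,
so Gamma^(alpha) = -((1+alpha)/2)*T.
alpha = 0, -(1+alpha)/2 = -0.5.
Gamma = -0.5 * 15.629809 = -7.8149

-7.8149


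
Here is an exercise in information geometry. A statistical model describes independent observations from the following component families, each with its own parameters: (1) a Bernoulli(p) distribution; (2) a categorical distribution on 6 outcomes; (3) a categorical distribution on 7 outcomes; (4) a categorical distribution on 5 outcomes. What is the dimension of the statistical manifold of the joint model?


The dimension of a statistical manifold equals the number of free
(independent) real parameters of the model. For a product of independent
blocks the parameter counts add.
- Bernoulli (p): 1.
- categorical on 6 outcomes (probabilities sum to 1): 6-1 = 5.
- categorical on 7 outcomes (probabilities sum to 1): 7-1 = 6.
- categorical on 5 outcomes (probabilities sum to 1): 5-1 = 4.
Total = 1 + 5 + 6 + 4 = 16.
Dimension = 16

16


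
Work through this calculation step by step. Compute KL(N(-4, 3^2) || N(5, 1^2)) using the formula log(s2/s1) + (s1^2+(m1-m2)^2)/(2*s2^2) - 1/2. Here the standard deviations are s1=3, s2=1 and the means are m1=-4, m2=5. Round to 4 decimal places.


KL divergence between normal distributions:
KL = log(s2/s1) + (s1^2 + (m1-m2)^2)/(2*s2^2) - 1/2.
log(1/3) = -1.098612.
(3^2 + (-4-5)^2)/(2*1^2) = (9 + 81)/2 = 45.0.
KL = -1.098612 + 45.0 - 0.5 = 43.4014

43.4014


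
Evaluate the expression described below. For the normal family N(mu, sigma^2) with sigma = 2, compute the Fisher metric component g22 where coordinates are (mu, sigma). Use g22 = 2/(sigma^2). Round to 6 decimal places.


For the 2-parameter normal family, the Fisher metric has:
  g11 = 1/sigma^2, g22 = 2/sigma^2.
sigma = 2, sigma^2 = 4.
g22 = 0.500000

0.500000


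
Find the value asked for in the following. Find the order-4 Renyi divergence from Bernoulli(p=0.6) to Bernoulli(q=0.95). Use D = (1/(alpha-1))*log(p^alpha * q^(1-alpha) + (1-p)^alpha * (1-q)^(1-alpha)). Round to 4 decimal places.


Renyi divergence of order alpha between Bernoulli distributions:
D = (1/(alpha-1))*log(p^alpha * q^(1-alpha) + (1-p)^alpha * (1-q)^(1-alpha)).
alpha = 4, p = 0.6, q = 0.95.
p^alpha * q^(1-alpha) = 0.6^4 * 0.95^-3 = 0.151159.
(1-p)^alpha * (1-q)^(1-alpha) = 0.4^4 * 0.05^-3 = 204.8.
sum = 0.151159 + 204.8 = 204.951159.
D = (1/3)*log(204.951159) = 1.7743

1.7743


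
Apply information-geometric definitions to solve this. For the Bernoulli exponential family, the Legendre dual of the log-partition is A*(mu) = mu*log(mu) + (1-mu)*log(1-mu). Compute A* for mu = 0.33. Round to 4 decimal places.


Legendre transform for Bernoulli:
A*(mu) = mu*log(mu) + (1-mu)*log(1-mu).
mu = 0.33, 1-mu = 0.67.
mu*log(mu) = 0.33*log(0.33) = -0.365859.
(1-mu)*log(1-mu) = 0.67*log(0.67) = -0.26832.
A* = -0.365859 + -0.26832 = -0.6342

-0.6342


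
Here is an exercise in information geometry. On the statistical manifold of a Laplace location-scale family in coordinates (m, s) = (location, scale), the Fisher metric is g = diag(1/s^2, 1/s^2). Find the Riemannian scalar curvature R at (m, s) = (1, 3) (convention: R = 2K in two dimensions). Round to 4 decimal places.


The metric has the form g = (A dm^2 + B ds^2)/s^2 with A = 1, B = 1.
Substitute u = sqrt(A/B)*m: g = B*(du^2 + ds^2)/s^2, i.e. B times the
Poincare upper half-plane metric, which has constant Gaussian curvature -1.
Scaling a 2D metric by a constant c divides the Gaussian curvature by c,
so K = -1/B = -1/(1) = -1.0000 everywhere (the point (m, s) = (1, 3) is irrelevant:
the curvature is constant).
Scalar curvature in dimension 2: R = 2K = -2/(1) = -2.0000.

-2.0000


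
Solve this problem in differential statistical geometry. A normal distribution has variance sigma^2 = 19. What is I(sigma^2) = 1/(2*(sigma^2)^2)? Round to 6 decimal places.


Fisher information for variance: I(sigma^2) = 1/(2*sigma^4).
sigma^2 = 19, so sigma^4 = 361.
I = 1/(2*361) = 1/722 = 0.001385

0.001385


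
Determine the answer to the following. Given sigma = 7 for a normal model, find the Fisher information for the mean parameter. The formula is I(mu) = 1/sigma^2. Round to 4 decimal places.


The Fisher information for the mean of a normal distribution is I(mu) = 1/sigma^2.
sigma = 7, so sigma^2 = 49.
I(mu) = 1/49 = 0.0204

0.0204


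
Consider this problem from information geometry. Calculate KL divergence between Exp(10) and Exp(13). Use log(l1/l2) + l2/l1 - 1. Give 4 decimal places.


KL divergence for exponential family:
KL = log(l1/l2) + l2/l1 - 1.
log(10/13) = -0.262364.
13/10 = 1.3.
KL = -0.262364 + 1.3 - 1 = 0.0376

0.0376


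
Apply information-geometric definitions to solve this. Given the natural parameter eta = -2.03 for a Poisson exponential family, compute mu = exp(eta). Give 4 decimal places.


Expectation parameter for Poisson exponential family:
mu = exp(eta).
eta = -2.03.
mu = exp(-2.03) = 0.1313

0.1313


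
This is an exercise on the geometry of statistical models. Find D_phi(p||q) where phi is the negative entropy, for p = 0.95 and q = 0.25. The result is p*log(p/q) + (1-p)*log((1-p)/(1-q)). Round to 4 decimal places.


Bregman divergence with negative entropy generator:
D = p*log(p/q) + (1-p)*log((1-p)/(1-q)).
p = 0.95, q = 0.25.
p*log(p/q) = 0.95*log(0.95/0.25) = 1.268251.
(1-p)*log((1-p)/(1-q)) = 0.05*log(0.05/0.75) = -0.135403.
D = 1.268251 + -0.135403 = 1.1328

1.1328


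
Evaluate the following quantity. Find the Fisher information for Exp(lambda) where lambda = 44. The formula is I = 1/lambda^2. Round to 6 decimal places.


Fisher information for exponential: I(lambda) = 1/lambda^2.
lambda = 44, lambda^2 = 1936.
I = 1/1936 = 0.000517

0.000517


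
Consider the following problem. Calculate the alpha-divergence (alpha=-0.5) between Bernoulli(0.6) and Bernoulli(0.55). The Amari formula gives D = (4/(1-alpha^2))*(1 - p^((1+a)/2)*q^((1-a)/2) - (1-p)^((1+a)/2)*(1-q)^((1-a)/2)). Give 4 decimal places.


Amari alpha-divergence:
D = (4/(1-alpha^2))*(1 - p^((1+a)/2)*q^((1-a)/2) - (1-p)^((1+a)/2)*(1-q)^((1-a)/2)).
alpha = -0.5, p = 0.6, q = 0.55.
e1 = (1+alpha)/2 = 0.25, e2 = (1-alpha)/2 = 0.75.
t1 = p^e1 * q^e2 = 0.6^0.25 * 0.55^0.75 = 0.562095.
t2 = (1-p)^e1 * (1-q)^e2 = 0.4^0.25 * 0.45^0.75 = 0.436943.
4/(1-alpha^2) = 5.333333.
D = 5.333333*(1 - 0.562095 - 0.436943) = 0.0051

0.0051


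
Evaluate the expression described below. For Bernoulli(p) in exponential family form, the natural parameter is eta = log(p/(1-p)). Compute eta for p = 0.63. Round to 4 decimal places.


Natural parameter for Bernoulli: eta = log(p/(1-p)).
p = 0.63, 1-p = 0.37.
p/(1-p) = 1.702703.
eta = log(1.702703) = 0.5322

0.5322


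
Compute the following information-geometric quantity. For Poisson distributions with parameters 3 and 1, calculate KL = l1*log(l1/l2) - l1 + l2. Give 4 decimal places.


KL divergence for Poisson:
KL = l1*log(l1/l2) - l1 + l2.
l1 = 3, l2 = 1.
log(3/1) = 1.098612.
l1*log(l1/l2) = 3 * 1.098612 = 3.295837.
KL = 3.295837 - 3 + 1 = 1.2958

1.2958


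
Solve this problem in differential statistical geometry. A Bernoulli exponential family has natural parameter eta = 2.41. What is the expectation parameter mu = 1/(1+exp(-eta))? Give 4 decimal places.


Dual coordinate (expectation parameter) for Bernoulli:
mu = 1/(1+exp(-eta)).
eta = 2.41.
exp(-eta) = exp(-2.41) = 0.089815.
mu = 1/(1+0.089815) = 0.9176

0.9176


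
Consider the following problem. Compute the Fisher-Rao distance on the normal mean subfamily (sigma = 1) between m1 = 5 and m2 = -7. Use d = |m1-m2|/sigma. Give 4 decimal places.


On the fixed-variance normal subfamily, geodesic distance = |m1-m2|/sigma.
|5 - -7| = 12.
sigma = 1.
d = 12/1 = 12.0000

12.0000


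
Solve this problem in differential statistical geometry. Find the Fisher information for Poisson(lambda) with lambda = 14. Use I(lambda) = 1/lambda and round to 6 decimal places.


Fisher information for Poisson: I(lambda) = 1/lambda.
lambda = 14.
I(lambda) = 1/14 = 0.071429

0.071429


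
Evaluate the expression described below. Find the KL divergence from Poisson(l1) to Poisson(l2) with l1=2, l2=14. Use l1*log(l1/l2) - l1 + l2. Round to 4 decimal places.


KL divergence for Poisson:
KL = l1*log(l1/l2) - l1 + l2.
l1 = 2, l2 = 14.
log(2/14) = -1.94591.
l1*log(l1/l2) = 2 * -1.94591 = -3.89182.
KL = -3.89182 - 2 + 14 = 8.1082

8.1082


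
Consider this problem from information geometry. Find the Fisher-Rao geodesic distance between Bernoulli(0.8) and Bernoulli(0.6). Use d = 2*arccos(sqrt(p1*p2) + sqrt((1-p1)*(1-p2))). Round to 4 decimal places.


Geodesic distance on Bernoulli manifold:
d(p1,p2) = 2*arccos(sqrt(p1*p2) + sqrt((1-p1)*(1-p2))).
sqrt(p1*p2) = sqrt(0.8*0.6) = 0.69282.
sqrt((1-p1)*(1-p2)) = sqrt(0.2*0.4) = 0.282843.
arg = 0.69282 + 0.282843 = 0.975663.
d = 2*arccos(0.975663) = 0.4421

0.4421


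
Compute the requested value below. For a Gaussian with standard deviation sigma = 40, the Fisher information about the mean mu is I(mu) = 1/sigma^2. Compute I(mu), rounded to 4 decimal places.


The Fisher information for the mean of a normal distribution is I(mu) = 1/sigma^2.
sigma = 40, so sigma^2 = 1600.
I(mu) = 1/1600 = 0.0006

0.0006


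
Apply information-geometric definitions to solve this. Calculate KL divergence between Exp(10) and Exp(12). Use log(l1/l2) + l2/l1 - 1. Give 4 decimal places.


KL divergence for exponential family:
KL = log(l1/l2) + l2/l1 - 1.
log(10/12) = -0.182322.
12/10 = 1.2.
KL = -0.182322 + 1.2 - 1 = 0.0177

0.0177


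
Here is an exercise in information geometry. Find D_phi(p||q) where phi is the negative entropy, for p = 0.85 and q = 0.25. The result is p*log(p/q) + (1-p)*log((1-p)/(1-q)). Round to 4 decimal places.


Bregman divergence with negative entropy generator:
D = p*log(p/q) + (1-p)*log((1-p)/(1-q)).
p = 0.85, q = 0.25.
p*log(p/q) = 0.85*log(0.85/0.25) = 1.040209.
(1-p)*log((1-p)/(1-q)) = 0.15*log(0.15/0.75) = -0.241416.
D = 1.040209 + -0.241416 = 0.7988

0.7988


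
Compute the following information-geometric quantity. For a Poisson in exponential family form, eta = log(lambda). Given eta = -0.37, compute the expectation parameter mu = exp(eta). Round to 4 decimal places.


Expectation parameter for Poisson exponential family:
mu = exp(eta).
eta = -0.37.
mu = exp(-0.37) = 0.6907

0.6907


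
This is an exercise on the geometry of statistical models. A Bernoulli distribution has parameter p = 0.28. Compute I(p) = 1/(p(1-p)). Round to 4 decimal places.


For Bernoulli(p), Fisher information is I(p) = 1/(p*(1-p)).
p = 0.28, 1-p = 0.72.
p*(1-p) = 0.2016.
I(p) = 1/0.2016 = 4.9603

4.9603


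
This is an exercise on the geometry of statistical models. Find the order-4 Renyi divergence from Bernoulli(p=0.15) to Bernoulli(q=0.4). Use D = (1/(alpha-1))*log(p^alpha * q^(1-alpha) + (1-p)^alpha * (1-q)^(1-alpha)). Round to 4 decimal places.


Renyi divergence of order alpha between Bernoulli distributions:
D = (1/(alpha-1))*log(p^alpha * q^(1-alpha) + (1-p)^alpha * (1-q)^(1-alpha)).
alpha = 4, p = 0.15, q = 0.4.
p^alpha * q^(1-alpha) = 0.15^4 * 0.4^-3 = 0.00791.
(1-p)^alpha * (1-q)^(1-alpha) = 0.85^4 * 0.6^-3 = 2.416696.
sum = 0.00791 + 2.416696 = 2.424606.
D = (1/3)*log(2.424606) = 0.2952

0.2952
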